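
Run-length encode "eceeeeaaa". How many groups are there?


Input: eceeeeaaa
Scanning for consecutive runs:
  Group 1: 'e' x 1 (positions 0-0)
  Group 2: 'c' x 1 (positions 1-1)
  Group 3: 'e' x 4 (positions 2-5)
  Group 4: 'a' x 3 (positions 6-8)
Total groups: 4

4


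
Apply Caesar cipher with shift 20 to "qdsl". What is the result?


Caesar cipher: shift "qdsl" by 20
  'q' (pos 16) + 20 = pos 10 = 'k'
  'd' (pos 3) + 20 = pos 23 = 'x'
  's' (pos 18) + 20 = pos 12 = 'm'
  'l' (pos 11) + 20 = pos 5 = 'f'
Result: kxmf

kxmf


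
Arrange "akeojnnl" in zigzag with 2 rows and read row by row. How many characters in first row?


Zigzag "akeojnnl" into 2 rows:
Placing characters:
  'a' => row 0
  'k' => row 1
  'e' => row 0
  'o' => row 1
  'j' => row 0
  'n' => row 1
  'n' => row 0
  'l' => row 1
Rows:
  Row 0: "aejn"
  Row 1: "konl"
First row length: 4

4


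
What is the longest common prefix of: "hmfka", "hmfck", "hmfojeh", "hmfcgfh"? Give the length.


Words: hmfka, hmfck, hmfojeh, hmfcgfh
  Position 0: all 'h' => match
  Position 1: all 'm' => match
  Position 2: all 'f' => match
  Position 3: ('k', 'c', 'o', 'c') => mismatch, stop
LCP = "hmf" (length 3)

3


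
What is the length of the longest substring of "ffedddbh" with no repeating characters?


Input: "ffedddbh"
Sliding window (track last position of each char):
  Position 0 ('f'): window [0,0] length 1 -- new best
  Position 1 ('f'): repeat (last at 0), move window start to 1
  Position 1 ('f'): window [1,1] length 1
  Position 2 ('e'): window [1,2] length 2 -- new best
  Position 3 ('d'): window [1,3] length 3 -- new best
  Position 4 ('d'): repeat (last at 3), move window start to 4
  Position 4 ('d'): window [4,4] length 1
  Position 5 ('d'): repeat (last at 4), move window start to 5
  Position 5 ('d'): window [5,5] length 1
  Position 6 ('b'): window [5,6] length 2
  Position 7 ('h'): window [5,7] length 3
Longest substring with no repeats: "fed" with length 3

3


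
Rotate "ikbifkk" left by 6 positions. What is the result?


Input: "ikbifkk", rotate left by 6
First 6 characters: "ikbifk"
Remaining characters: "k"
Concatenate remaining + first: "k" + "ikbifk" = "kikbifk"

kikbifk


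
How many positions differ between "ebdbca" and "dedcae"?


Comparing "ebdbca" and "dedcae" position by position:
  Position 0: 'e' vs 'd' => DIFFER
  Position 1: 'b' vs 'e' => DIFFER
  Position 2: 'd' vs 'd' => same
  Position 3: 'b' vs 'c' => DIFFER
  Position 4: 'c' vs 'a' => DIFFER
  Position 5: 'a' vs 'e' => DIFFER
Positions that differ: 5

5


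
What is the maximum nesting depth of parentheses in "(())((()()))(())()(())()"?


Input: "(())((()()))(())()(())()"
Tracking depth:
  Position 0 '(': depth becomes 1
  Position 1 '(': depth becomes 2
  Position 2 ')': depth becomes 1
  Position 3 ')': depth becomes 0
  Position 4 '(': depth becomes 1
  Position 5 '(': depth becomes 2
  Position 6 '(': depth becomes 3
  Position 7 ')': depth becomes 2
  Position 8 '(': depth becomes 3
  Position 9 ')': depth becomes 2
  Position 10 ')': depth becomes 1
  Position 11 ')': depth becomes 0
  Position 12 '(': depth becomes 1
  Position 13 '(': depth becomes 2
  Position 14 ')': depth becomes 1
  Position 15 ')': depth becomes 0
  Position 16 '(': depth becomes 1
  Position 17 ')': depth becomes 0
  Position 18 '(': depth becomes 1
  Position 19 '(': depth becomes 2
  Position 20 ')': depth becomes 1
  Position 21 ')': depth becomes 0
  Position 22 '(': depth becomes 1
  Position 23 ')': depth becomes 0
Maximum depth reached: 3

3


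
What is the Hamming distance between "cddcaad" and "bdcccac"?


Comparing "cddcaad" and "bdcccac" position by position:
  Position 0: 'c' vs 'b' => differ
  Position 1: 'd' vs 'd' => same
  Position 2: 'd' vs 'c' => differ
  Position 3: 'c' vs 'c' => same
  Position 4: 'a' vs 'c' => differ
  Position 5: 'a' vs 'a' => same
  Position 6: 'd' vs 'c' => differ
Total differences (Hamming distance): 4

4


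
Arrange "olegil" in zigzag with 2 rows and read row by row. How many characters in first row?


Zigzag "olegil" into 2 rows:
Placing characters:
  'o' => row 0
  'l' => row 1
  'e' => row 0
  'g' => row 1
  'i' => row 0
  'l' => row 1
Rows:
  Row 0: "oei"
  Row 1: "lgl"
First row length: 3

3


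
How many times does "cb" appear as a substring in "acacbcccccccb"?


Searching for "cb" in "acacbcccccccb"
Scanning each position:
  Position 0: "ac" => no
  Position 1: "ca" => no
  Position 2: "ac" => no
  Position 3: "cb" => MATCH
  Position 4: "bc" => no
  Position 5: "cc" => no
  Position 6: "cc" => no
  Position 7: "cc" => no
  Position 8: "cc" => no
  Position 9: "cc" => no
  Position 10: "cc" => no
  Position 11: "cb" => MATCH
Total occurrences: 2

2


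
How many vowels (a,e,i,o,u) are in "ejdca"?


Input: ejdca
Checking each character:
  'e' at position 0: vowel (running total: 1)
  'j' at position 1: consonant
  'd' at position 2: consonant
  'c' at position 3: consonant
  'a' at position 4: vowel (running total: 2)
Total vowels: 2

2


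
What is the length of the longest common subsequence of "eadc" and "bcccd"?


LCS of "eadc" and "bcccd"
DP table:
           b    c    c    c    d
      0    0    0    0    0    0
  e   0    0    0    0    0    0
  a   0    0    0    0    0    0
  d   0    0    0    0    0    1
  c   0    0    1    1    1    1
LCS length = dp[4][5] = 1

1


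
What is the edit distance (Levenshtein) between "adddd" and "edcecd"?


Computing edit distance: "adddd" -> "edcecd"
DP table:
           e    d    c    e    c    d
      0    1    2    3    4    5    6
  a   1    1    2    3    4    5    6
  d   2    2    1    2    3    4    5
  d   3    3    2    2    3    4    4
  d   4    4    3    3    3    4    4
  d   5    5    4    4    4    4    4
Edit distance = dp[5][6] = 4

4


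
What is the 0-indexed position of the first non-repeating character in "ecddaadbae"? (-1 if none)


Input: ecddaadbae
Character frequencies:
  'a': 3
  'b': 1
  'c': 1
  'd': 3
  'e': 2
Scanning left to right for freq == 1:
  Position 0 ('e'): freq=2, skip
  Position 1 ('c'): unique! => answer = 1

1


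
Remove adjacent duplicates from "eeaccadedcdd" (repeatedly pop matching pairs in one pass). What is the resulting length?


Input: eeaccadedcdd
Stack-based adjacent duplicate removal:
  Read 'e': push. Stack: e
  Read 'e': matches stack top 'e' => pop. Stack: (empty)
  Read 'a': push. Stack: a
  Read 'c': push. Stack: ac
  Read 'c': matches stack top 'c' => pop. Stack: a
  Read 'a': matches stack top 'a' => pop. Stack: (empty)
  Read 'd': push. Stack: d
  Read 'e': push. Stack: de
  Read 'd': push. Stack: ded
  Read 'c': push. Stack: dedc
  Read 'd': push. Stack: dedcd
  Read 'd': matches stack top 'd' => pop. Stack: dedc
Final stack: "dedc" (length 4)

4


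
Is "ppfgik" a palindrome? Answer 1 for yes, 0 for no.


Input: ppfgik
Reversed: kigfpp
  Compare pos 0 ('p') with pos 5 ('k'): MISMATCH
  Compare pos 1 ('p') with pos 4 ('i'): MISMATCH
  Compare pos 2 ('f') with pos 3 ('g'): MISMATCH
Result: not a palindrome

0


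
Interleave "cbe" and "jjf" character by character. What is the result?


Interleaving "cbe" and "jjf":
  Position 0: 'c' from first, 'j' from second => "cj"
  Position 1: 'b' from first, 'j' from second => "bj"
  Position 2: 'e' from first, 'f' from second => "ef"
Result: cjbjef

cjbjef


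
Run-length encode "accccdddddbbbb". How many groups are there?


Input: accccdddddbbbb
Scanning for consecutive runs:
  Group 1: 'a' x 1 (positions 0-0)
  Group 2: 'c' x 4 (positions 1-4)
  Group 3: 'd' x 5 (positions 5-9)
  Group 4: 'b' x 4 (positions 10-13)
Total groups: 4

4


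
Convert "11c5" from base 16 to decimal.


Input: "11c5" in base 16
Positional expansion:
  Digit '1' (value 1) x 16^3 = 4096
  Digit '1' (value 1) x 16^2 = 256
  Digit 'c' (value 12) x 16^1 = 192
  Digit '5' (value 5) x 16^0 = 5
Sum = 4549

4549


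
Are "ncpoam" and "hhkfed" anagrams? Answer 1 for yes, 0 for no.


Strings: "ncpoam", "hhkfed"
Sorted first:  acmnop
Sorted second: defhhk
Differ at position 0: 'a' vs 'd' => not anagrams

0


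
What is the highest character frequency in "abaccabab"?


Input: abaccabab
Character counts:
  'a': 4
  'b': 3
  'c': 2
Maximum frequency: 4

4


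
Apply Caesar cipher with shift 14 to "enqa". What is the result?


Caesar cipher: shift "enqa" by 14
  'e' (pos 4) + 14 = pos 18 = 's'
  'n' (pos 13) + 14 = pos 1 = 'b'
  'q' (pos 16) + 14 = pos 4 = 'e'
  'a' (pos 0) + 14 = pos 14 = 'o'
Result: sbeo

sbeo


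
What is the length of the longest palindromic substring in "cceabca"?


Input: "cceabca"
Checking substrings for palindromes:
  [0:2] "cc" (len 2) => palindrome
Longest palindromic substring: "cc" with length 2

2


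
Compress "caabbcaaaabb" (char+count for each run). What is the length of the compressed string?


Input: caabbcaaaabb
Runs:
  'c' x 1 => "c1"
  'a' x 2 => "a2"
  'b' x 2 => "b2"
  'c' x 1 => "c1"
  'a' x 4 => "a4"
  'b' x 2 => "b2"
Compressed: "c1a2b2c1a4b2"
Compressed length: 12

12


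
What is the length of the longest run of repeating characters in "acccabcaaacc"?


Input: "acccabcaaacc"
Scanning for longest run:
  Position 1 ('c'): new char, reset run to 1
  Position 2 ('c'): continues run of 'c', length=2
  Position 3 ('c'): continues run of 'c', length=3
  Position 4 ('a'): new char, reset run to 1
  Position 5 ('b'): new char, reset run to 1
  Position 6 ('c'): new char, reset run to 1
  Position 7 ('a'): new char, reset run to 1
  Position 8 ('a'): continues run of 'a', length=2
  Position 9 ('a'): continues run of 'a', length=3
  Position 10 ('c'): new char, reset run to 1
  Position 11 ('c'): continues run of 'c', length=2
Longest run: 'c' with length 3

3


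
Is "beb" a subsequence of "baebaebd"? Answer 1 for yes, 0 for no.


Check if "beb" is a subsequence of "baebaebd"
Greedy scan:
  Position 0 ('b'): matches sub[0] = 'b'
  Position 1 ('a'): no match needed
  Position 2 ('e'): matches sub[1] = 'e'
  Position 3 ('b'): matches sub[2] = 'b'
  Position 4 ('a'): no match needed
  Position 5 ('e'): no match needed
  Position 6 ('b'): no match needed
  Position 7 ('d'): no match needed
All 3 characters matched => is a subsequence

1


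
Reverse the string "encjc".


Input: encjc
Reading characters right to left:
  Position 4: 'c'
  Position 3: 'j'
  Position 2: 'c'
  Position 1: 'n'
  Position 0: 'e'
Reversed: cjcne

cjcne


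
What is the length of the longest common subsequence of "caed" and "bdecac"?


LCS of "caed" and "bdecac"
DP table:
           b    d    e    c    a    c
      0    0    0    0    0    0    0
  c   0    0    0    0    1    1    1
  a   0    0    0    0    1    2    2
  e   0    0    0    1    1    2    2
  d   0    0    1    1    1    2    2
LCS length = dp[4][6] = 2

2


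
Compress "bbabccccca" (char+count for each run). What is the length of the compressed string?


Input: bbabccccca
Runs:
  'b' x 2 => "b2"
  'a' x 1 => "a1"
  'b' x 1 => "b1"
  'c' x 5 => "c5"
  'a' x 1 => "a1"
Compressed: "b2a1b1c5a1"
Compressed length: 10

10


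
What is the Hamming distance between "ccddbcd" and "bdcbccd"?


Comparing "ccddbcd" and "bdcbccd" position by position:
  Position 0: 'c' vs 'b' => differ
  Position 1: 'c' vs 'd' => differ
  Position 2: 'd' vs 'c' => differ
  Position 3: 'd' vs 'b' => differ
  Position 4: 'b' vs 'c' => differ
  Position 5: 'c' vs 'c' => same
  Position 6: 'd' vs 'd' => same
Total differences (Hamming distance): 5

5


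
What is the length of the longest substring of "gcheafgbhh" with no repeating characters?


Input: "gcheafgbhh"
Sliding window (track last position of each char):
  Position 0 ('g'): window [0,0] length 1 -- new best
  Position 1 ('c'): window [0,1] length 2 -- new best
  Position 2 ('h'): window [0,2] length 3 -- new best
  Position 3 ('e'): window [0,3] length 4 -- new best
  Position 4 ('a'): window [0,4] length 5 -- new best
  Position 5 ('f'): window [0,5] length 6 -- new best
  Position 6 ('g'): repeat (last at 0), move window start to 1
  Position 6 ('g'): window [1,6] length 6
  Position 7 ('b'): window [1,7] length 7 -- new best
  Position 8 ('h'): repeat (last at 2), move window start to 3
  Position 8 ('h'): window [3,8] length 6
  Position 9 ('h'): repeat (last at 8), move window start to 9
  Position 9 ('h'): window [9,9] length 1
Longest substring with no repeats: "cheafgb" with length 7

7


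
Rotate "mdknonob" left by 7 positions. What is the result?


Input: "mdknonob", rotate left by 7
First 7 characters: "mdknono"
Remaining characters: "b"
Concatenate remaining + first: "b" + "mdknono" = "bmdknono"

bmdknono


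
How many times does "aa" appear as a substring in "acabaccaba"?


Searching for "aa" in "acabaccaba"
Scanning each position:
  Position 0: "ac" => no
  Position 1: "ca" => no
  Position 2: "ab" => no
  Position 3: "ba" => no
  Position 4: "ac" => no
  Position 5: "cc" => no
  Position 6: "ca" => no
  Position 7: "ab" => no
  Position 8: "ba" => no
Total occurrences: 0

0


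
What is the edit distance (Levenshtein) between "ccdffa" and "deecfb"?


Computing edit distance: "ccdffa" -> "deecfb"
DP table:
           d    e    e    c    f    b
      0    1    2    3    4    5    6
  c   1    1    2    3    3    4    5
  c   2    2    2    3    3    4    5
  d   3    2    3    3    4    4    5
  f   4    3    3    4    4    4    5
  f   5    4    4    4    5    4    5
  a   6    5    5    5    5    5    5
Edit distance = dp[6][6] = 5

5


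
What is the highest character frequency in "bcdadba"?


Input: bcdadba
Character counts:
  'a': 2
  'b': 2
  'c': 1
  'd': 2
Maximum frequency: 2

2


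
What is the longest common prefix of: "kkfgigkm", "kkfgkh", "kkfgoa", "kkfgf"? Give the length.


Words: kkfgigkm, kkfgkh, kkfgoa, kkfgf
  Position 0: all 'k' => match
  Position 1: all 'k' => match
  Position 2: all 'f' => match
  Position 3: all 'g' => match
  Position 4: ('i', 'k', 'o', 'f') => mismatch, stop
LCP = "kkfg" (length 4)

4


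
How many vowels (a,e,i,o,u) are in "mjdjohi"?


Input: mjdjohi
Checking each character:
  'm' at position 0: consonant
  'j' at position 1: consonant
  'd' at position 2: consonant
  'j' at position 3: consonant
  'o' at position 4: vowel (running total: 1)
  'h' at position 5: consonant
  'i' at position 6: vowel (running total: 2)
Total vowels: 2

2


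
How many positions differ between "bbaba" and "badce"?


Comparing "bbaba" and "badce" position by position:
  Position 0: 'b' vs 'b' => same
  Position 1: 'b' vs 'a' => DIFFER
  Position 2: 'a' vs 'd' => DIFFER
  Position 3: 'b' vs 'c' => DIFFER
  Position 4: 'a' vs 'e' => DIFFER
Positions that differ: 4

4


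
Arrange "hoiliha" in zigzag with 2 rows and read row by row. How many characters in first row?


Zigzag "hoiliha" into 2 rows:
Placing characters:
  'h' => row 0
  'o' => row 1
  'i' => row 0
  'l' => row 1
  'i' => row 0
  'h' => row 1
  'a' => row 0
Rows:
  Row 0: "hiia"
  Row 1: "olh"
First row length: 4

4


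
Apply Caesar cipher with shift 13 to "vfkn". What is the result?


Caesar cipher: shift "vfkn" by 13
  'v' (pos 21) + 13 = pos 8 = 'i'
  'f' (pos 5) + 13 = pos 18 = 's'
  'k' (pos 10) + 13 = pos 23 = 'x'
  'n' (pos 13) + 13 = pos 0 = 'a'
Result: isxa

isxa


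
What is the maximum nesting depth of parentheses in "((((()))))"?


Input: "((((()))))"
Tracking depth:
  Position 0 '(': depth becomes 1
  Position 1 '(': depth becomes 2
  Position 2 '(': depth becomes 3
  Position 3 '(': depth becomes 4
  Position 4 '(': depth becomes 5
  Position 5 ')': depth becomes 4
  Position 6 ')': depth becomes 3
  Position 7 ')': depth becomes 2
  Position 8 ')': depth becomes 1
  Position 9 ')': depth becomes 0
Maximum depth reached: 5

5


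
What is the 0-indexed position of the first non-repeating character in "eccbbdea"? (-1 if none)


Input: eccbbdea
Character frequencies:
  'a': 1
  'b': 2
  'c': 2
  'd': 1
  'e': 2
Scanning left to right for freq == 1:
  Position 0 ('e'): freq=2, skip
  Position 1 ('c'): freq=2, skip
  Position 2 ('c'): freq=2, skip
  Position 3 ('b'): freq=2, skip
  Position 4 ('b'): freq=2, skip
  Position 5 ('d'): unique! => answer = 5

5


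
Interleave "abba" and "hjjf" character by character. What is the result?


Interleaving "abba" and "hjjf":
  Position 0: 'a' from first, 'h' from second => "ah"
  Position 1: 'b' from first, 'j' from second => "bj"
  Position 2: 'b' from first, 'j' from second => "bj"
  Position 3: 'a' from first, 'f' from second => "af"
Result: ahbjbjaf

ahbjbjaf


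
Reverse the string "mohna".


Input: mohna
Reading characters right to left:
  Position 4: 'a'
  Position 3: 'n'
  Position 2: 'h'
  Position 1: 'o'
  Position 0: 'm'
Reversed: anhom

anhom


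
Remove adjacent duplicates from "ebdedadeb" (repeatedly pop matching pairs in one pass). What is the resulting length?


Input: ebdedadeb
Stack-based adjacent duplicate removal:
  Read 'e': push. Stack: e
  Read 'b': push. Stack: eb
  Read 'd': push. Stack: ebd
  Read 'e': push. Stack: ebde
  Read 'd': push. Stack: ebded
  Read 'a': push. Stack: ebdeda
  Read 'd': push. Stack: ebdedad
  Read 'e': push. Stack: ebdedade
  Read 'b': push. Stack: ebdedadeb
Final stack: "ebdedadeb" (length 9)

9


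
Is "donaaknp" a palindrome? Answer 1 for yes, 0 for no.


Input: donaaknp
Reversed: pnkaanod
  Compare pos 0 ('d') with pos 7 ('p'): MISMATCH
  Compare pos 1 ('o') with pos 6 ('n'): MISMATCH
  Compare pos 2 ('n') with pos 5 ('k'): MISMATCH
  Compare pos 3 ('a') with pos 4 ('a'): match
Result: not a palindrome

0


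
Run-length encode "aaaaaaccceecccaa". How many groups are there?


Input: aaaaaaccceecccaa
Scanning for consecutive runs:
  Group 1: 'a' x 6 (positions 0-5)
  Group 2: 'c' x 3 (positions 6-8)
  Group 3: 'e' x 2 (positions 9-10)
  Group 4: 'c' x 3 (positions 11-13)
  Group 5: 'a' x 2 (positions 14-15)
Total groups: 5

5


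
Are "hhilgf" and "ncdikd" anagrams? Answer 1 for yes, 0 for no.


Strings: "hhilgf", "ncdikd"
Sorted first:  fghhil
Sorted second: cddikn
Differ at position 0: 'f' vs 'c' => not anagrams

0


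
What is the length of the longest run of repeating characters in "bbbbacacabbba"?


Input: "bbbbacacabbba"
Scanning for longest run:
  Position 1 ('b'): continues run of 'b', length=2
  Position 2 ('b'): continues run of 'b', length=3
  Position 3 ('b'): continues run of 'b', length=4
  Position 4 ('a'): new char, reset run to 1
  Position 5 ('c'): new char, reset run to 1
  Position 6 ('a'): new char, reset run to 1
  Position 7 ('c'): new char, reset run to 1
  Position 8 ('a'): new char, reset run to 1
  Position 9 ('b'): new char, reset run to 1
  Position 10 ('b'): continues run of 'b', length=2
  Position 11 ('b'): continues run of 'b', length=3
  Position 12 ('a'): new char, reset run to 1
Longest run: 'b' with length 4

4


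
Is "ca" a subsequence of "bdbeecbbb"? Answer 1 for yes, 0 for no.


Check if "ca" is a subsequence of "bdbeecbbb"
Greedy scan:
  Position 0 ('b'): no match needed
  Position 1 ('d'): no match needed
  Position 2 ('b'): no match needed
  Position 3 ('e'): no match needed
  Position 4 ('e'): no match needed
  Position 5 ('c'): matches sub[0] = 'c'
  Position 6 ('b'): no match needed
  Position 7 ('b'): no match needed
  Position 8 ('b'): no match needed
Only matched 1/2 characters => not a subsequence

0


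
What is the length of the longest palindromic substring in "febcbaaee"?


Input: "febcbaaee"
Checking substrings for palindromes:
  [2:5] "bcb" (len 3) => palindrome
  [5:7] "aa" (len 2) => palindrome
  [7:9] "ee" (len 2) => palindrome
Longest palindromic substring: "bcb" with length 3

3


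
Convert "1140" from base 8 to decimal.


Input: "1140" in base 8
Positional expansion:
  Digit '1' (value 1) x 8^3 = 512
  Digit '1' (value 1) x 8^2 = 64
  Digit '4' (value 4) x 8^1 = 32
  Digit '0' (value 0) x 8^0 = 0
Sum = 608

608


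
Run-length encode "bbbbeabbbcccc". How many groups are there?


Input: bbbbeabbbcccc
Scanning for consecutive runs:
  Group 1: 'b' x 4 (positions 0-3)
  Group 2: 'e' x 1 (positions 4-4)
  Group 3: 'a' x 1 (positions 5-5)
  Group 4: 'b' x 3 (positions 6-8)
  Group 5: 'c' x 4 (positions 9-12)
Total groups: 5

5


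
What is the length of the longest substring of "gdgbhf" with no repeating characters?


Input: "gdgbhf"
Sliding window (track last position of each char):
  Position 0 ('g'): window [0,0] length 1 -- new best
  Position 1 ('d'): window [0,1] length 2 -- new best
  Position 2 ('g'): repeat (last at 0), move window start to 1
  Position 2 ('g'): window [1,2] length 2
  Position 3 ('b'): window [1,3] length 3 -- new best
  Position 4 ('h'): window [1,4] length 4 -- new best
  Position 5 ('f'): window [1,5] length 5 -- new best
Longest substring with no repeats: "dgbhf" with length 5

5


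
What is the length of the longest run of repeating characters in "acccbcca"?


Input: "acccbcca"
Scanning for longest run:
  Position 1 ('c'): new char, reset run to 1
  Position 2 ('c'): continues run of 'c', length=2
  Position 3 ('c'): continues run of 'c', length=3
  Position 4 ('b'): new char, reset run to 1
  Position 5 ('c'): new char, reset run to 1
  Position 6 ('c'): continues run of 'c', length=2
  Position 7 ('a'): new char, reset run to 1
Longest run: 'c' with length 3

3


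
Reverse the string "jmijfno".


Input: jmijfno
Reading characters right to left:
  Position 6: 'o'
  Position 5: 'n'
  Position 4: 'f'
  Position 3: 'j'
  Position 2: 'i'
  Position 1: 'm'
  Position 0: 'j'
Reversed: onfjimj

onfjimj


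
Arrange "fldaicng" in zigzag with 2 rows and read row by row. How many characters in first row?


Zigzag "fldaicng" into 2 rows:
Placing characters:
  'f' => row 0
  'l' => row 1
  'd' => row 0
  'a' => row 1
  'i' => row 0
  'c' => row 1
  'n' => row 0
  'g' => row 1
Rows:
  Row 0: "fdin"
  Row 1: "lacg"
First row length: 4

4


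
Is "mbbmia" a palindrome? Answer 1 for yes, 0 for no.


Input: mbbmia
Reversed: aimbbm
  Compare pos 0 ('m') with pos 5 ('a'): MISMATCH
  Compare pos 1 ('b') with pos 4 ('i'): MISMATCH
  Compare pos 2 ('b') with pos 3 ('m'): MISMATCH
Result: not a palindrome

0


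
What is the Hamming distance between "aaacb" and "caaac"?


Comparing "aaacb" and "caaac" position by position:
  Position 0: 'a' vs 'c' => differ
  Position 1: 'a' vs 'a' => same
  Position 2: 'a' vs 'a' => same
  Position 3: 'c' vs 'a' => differ
  Position 4: 'b' vs 'c' => differ
Total differences (Hamming distance): 3

3


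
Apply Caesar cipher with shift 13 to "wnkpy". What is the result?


Caesar cipher: shift "wnkpy" by 13
  'w' (pos 22) + 13 = pos 9 = 'j'
  'n' (pos 13) + 13 = pos 0 = 'a'
  'k' (pos 10) + 13 = pos 23 = 'x'
  'p' (pos 15) + 13 = pos 2 = 'c'
  'y' (pos 24) + 13 = pos 11 = 'l'
Result: jaxcl

jaxcl


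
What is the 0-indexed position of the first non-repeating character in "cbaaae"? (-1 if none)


Input: cbaaae
Character frequencies:
  'a': 3
  'b': 1
  'c': 1
  'e': 1
Scanning left to right for freq == 1:
  Position 0 ('c'): unique! => answer = 0

0


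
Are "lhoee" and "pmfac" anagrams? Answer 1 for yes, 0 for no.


Strings: "lhoee", "pmfac"
Sorted first:  eehlo
Sorted second: acfmp
Differ at position 0: 'e' vs 'a' => not anagrams

0


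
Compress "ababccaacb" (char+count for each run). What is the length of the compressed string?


Input: ababccaacb
Runs:
  'a' x 1 => "a1"
  'b' x 1 => "b1"
  'a' x 1 => "a1"
  'b' x 1 => "b1"
  'c' x 2 => "c2"
  'a' x 2 => "a2"
  'c' x 1 => "c1"
  'b' x 1 => "b1"
Compressed: "a1b1a1b1c2a2c1b1"
Compressed length: 16

16


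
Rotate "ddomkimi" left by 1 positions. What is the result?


Input: "ddomkimi", rotate left by 1
First 1 characters: "d"
Remaining characters: "domkimi"
Concatenate remaining + first: "domkimi" + "d" = "domkimid"

domkimid


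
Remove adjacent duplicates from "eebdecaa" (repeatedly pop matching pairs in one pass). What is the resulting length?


Input: eebdecaa
Stack-based adjacent duplicate removal:
  Read 'e': push. Stack: e
  Read 'e': matches stack top 'e' => pop. Stack: (empty)
  Read 'b': push. Stack: b
  Read 'd': push. Stack: bd
  Read 'e': push. Stack: bde
  Read 'c': push. Stack: bdec
  Read 'a': push. Stack: bdeca
  Read 'a': matches stack top 'a' => pop. Stack: bdec
Final stack: "bdec" (length 4)

4


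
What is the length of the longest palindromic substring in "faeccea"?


Input: "faeccea"
Checking substrings for palindromes:
  [1:7] "aeccea" (len 6) => palindrome
  [2:6] "ecce" (len 4) => palindrome
  [3:5] "cc" (len 2) => palindrome
Longest palindromic substring: "aeccea" with length 6

6


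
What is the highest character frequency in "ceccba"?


Input: ceccba
Character counts:
  'a': 1
  'b': 1
  'c': 3
  'e': 1
Maximum frequency: 3

3


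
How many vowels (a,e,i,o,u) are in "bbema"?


Input: bbema
Checking each character:
  'b' at position 0: consonant
  'b' at position 1: consonant
  'e' at position 2: vowel (running total: 1)
  'm' at position 3: consonant
  'a' at position 4: vowel (running total: 2)
Total vowels: 2

2


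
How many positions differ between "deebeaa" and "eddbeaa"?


Comparing "deebeaa" and "eddbeaa" position by position:
  Position 0: 'd' vs 'e' => DIFFER
  Position 1: 'e' vs 'd' => DIFFER
  Position 2: 'e' vs 'd' => DIFFER
  Position 3: 'b' vs 'b' => same
  Position 4: 'e' vs 'e' => same
  Position 5: 'a' vs 'a' => same
  Position 6: 'a' vs 'a' => same
Positions that differ: 3

3


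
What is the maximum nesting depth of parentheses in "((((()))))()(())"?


Input: "((((()))))()(())"
Tracking depth:
  Position 0 '(': depth becomes 1
  Position 1 '(': depth becomes 2
  Position 2 '(': depth becomes 3
  Position 3 '(': depth becomes 4
  Position 4 '(': depth becomes 5
  Position 5 ')': depth becomes 4
  Position 6 ')': depth becomes 3
  Position 7 ')': depth becomes 2
  Position 8 ')': depth becomes 1
  Position 9 ')': depth becomes 0
  Position 10 '(': depth becomes 1
  Position 11 ')': depth becomes 0
  Position 12 '(': depth becomes 1
  Position 13 '(': depth becomes 2
  Position 14 ')': depth becomes 1
  Position 15 ')': depth becomes 0
Maximum depth reached: 5

5


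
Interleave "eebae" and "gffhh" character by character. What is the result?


Interleaving "eebae" and "gffhh":
  Position 0: 'e' from first, 'g' from second => "eg"
  Position 1: 'e' from first, 'f' from second => "ef"
  Position 2: 'b' from first, 'f' from second => "bf"
  Position 3: 'a' from first, 'h' from second => "ah"
  Position 4: 'e' from first, 'h' from second => "eh"
Result: egefbfaheh

egefbfaheh


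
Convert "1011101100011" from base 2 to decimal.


Input: "1011101100011" in base 2
Positional expansion:
  Digit '1' (value 1) x 2^12 = 4096
  Digit '0' (value 0) x 2^11 = 0
  Digit '1' (value 1) x 2^10 = 1024
  Digit '1' (value 1) x 2^9 = 512
  Digit '1' (value 1) x 2^8 = 256
  Digit '0' (value 0) x 2^7 = 0
  Digit '1' (value 1) x 2^6 = 64
  Digit '1' (value 1) x 2^5 = 32
  Digit '0' (value 0) x 2^4 = 0
  Digit '0' (value 0) x 2^3 = 0
  Digit '0' (value 0) x 2^2 = 0
  Digit '1' (value 1) x 2^1 = 2
  Digit '1' (value 1) x 2^0 = 1
Sum = 5987

5987


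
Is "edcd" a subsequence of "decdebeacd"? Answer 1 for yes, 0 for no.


Check if "edcd" is a subsequence of "decdebeacd"
Greedy scan:
  Position 0 ('d'): no match needed
  Position 1 ('e'): matches sub[0] = 'e'
  Position 2 ('c'): no match needed
  Position 3 ('d'): matches sub[1] = 'd'
  Position 4 ('e'): no match needed
  Position 5 ('b'): no match needed
  Position 6 ('e'): no match needed
  Position 7 ('a'): no match needed
  Position 8 ('c'): matches sub[2] = 'c'
  Position 9 ('d'): matches sub[3] = 'd'
All 4 characters matched => is a subsequence

1


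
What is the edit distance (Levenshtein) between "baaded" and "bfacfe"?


Computing edit distance: "baaded" -> "bfacfe"
DP table:
           b    f    a    c    f    e
      0    1    2    3    4    5    6
  b   1    0    1    2    3    4    5
  a   2    1    1    1    2    3    4
  a   3    2    2    1    2    3    4
  d   4    3    3    2    2    3    4
  e   5    4    4    3    3    3    3
  d   6    5    5    4    4    4    4
Edit distance = dp[6][6] = 4

4


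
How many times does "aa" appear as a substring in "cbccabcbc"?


Searching for "aa" in "cbccabcbc"
Scanning each position:
  Position 0: "cb" => no
  Position 1: "bc" => no
  Position 2: "cc" => no
  Position 3: "ca" => no
  Position 4: "ab" => no
  Position 5: "bc" => no
  Position 6: "cb" => no
  Position 7: "bc" => no
Total occurrences: 0

0


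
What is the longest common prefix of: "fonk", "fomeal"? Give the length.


Words: fonk, fomeal
  Position 0: all 'f' => match
  Position 1: all 'o' => match
  Position 2: ('n', 'm') => mismatch, stop
LCP = "fo" (length 2)

2


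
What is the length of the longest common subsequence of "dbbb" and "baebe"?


LCS of "dbbb" and "baebe"
DP table:
           b    a    e    b    e
      0    0    0    0    0    0
  d   0    0    0    0    0    0
  b   0    1    1    1    1    1
  b   0    1    1    1    2    2
  b   0    1    1    1    2    2
LCS length = dp[4][5] = 2

2


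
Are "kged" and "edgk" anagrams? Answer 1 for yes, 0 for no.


Strings: "kged", "edgk"
Sorted first:  degk
Sorted second: degk
Sorted forms match => anagrams

1


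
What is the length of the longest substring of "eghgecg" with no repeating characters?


Input: "eghgecg"
Sliding window (track last position of each char):
  Position 0 ('e'): window [0,0] length 1 -- new best
  Position 1 ('g'): window [0,1] length 2 -- new best
  Position 2 ('h'): window [0,2] length 3 -- new best
  Position 3 ('g'): repeat (last at 1), move window start to 2
  Position 3 ('g'): window [2,3] length 2
  Position 4 ('e'): window [2,4] length 3
  Position 5 ('c'): window [2,5] length 4 -- new best
  Position 6 ('g'): repeat (last at 3), move window start to 4
  Position 6 ('g'): window [4,6] length 3
Longest substring with no repeats: "hgec" with length 4

4


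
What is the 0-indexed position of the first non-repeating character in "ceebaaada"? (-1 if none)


Input: ceebaaada
Character frequencies:
  'a': 4
  'b': 1
  'c': 1
  'd': 1
  'e': 2
Scanning left to right for freq == 1:
  Position 0 ('c'): unique! => answer = 0

0


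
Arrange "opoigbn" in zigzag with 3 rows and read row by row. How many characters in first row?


Zigzag "opoigbn" into 3 rows:
Placing characters:
  'o' => row 0
  'p' => row 1
  'o' => row 2
  'i' => row 1
  'g' => row 0
  'b' => row 1
  'n' => row 2
Rows:
  Row 0: "og"
  Row 1: "pib"
  Row 2: "on"
First row length: 2

2


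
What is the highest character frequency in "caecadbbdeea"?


Input: caecadbbdeea
Character counts:
  'a': 3
  'b': 2
  'c': 2
  'd': 2
  'e': 3
Maximum frequency: 3

3


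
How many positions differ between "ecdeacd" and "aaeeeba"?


Comparing "ecdeacd" and "aaeeeba" position by position:
  Position 0: 'e' vs 'a' => DIFFER
  Position 1: 'c' vs 'a' => DIFFER
  Position 2: 'd' vs 'e' => DIFFER
  Position 3: 'e' vs 'e' => same
  Position 4: 'a' vs 'e' => DIFFER
  Position 5: 'c' vs 'b' => DIFFER
  Position 6: 'd' vs 'a' => DIFFER
Positions that differ: 6

6


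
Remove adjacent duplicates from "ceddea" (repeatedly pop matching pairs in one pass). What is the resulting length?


Input: ceddea
Stack-based adjacent duplicate removal:
  Read 'c': push. Stack: c
  Read 'e': push. Stack: ce
  Read 'd': push. Stack: ced
  Read 'd': matches stack top 'd' => pop. Stack: ce
  Read 'e': matches stack top 'e' => pop. Stack: c
  Read 'a': push. Stack: ca
Final stack: "ca" (length 2)

2


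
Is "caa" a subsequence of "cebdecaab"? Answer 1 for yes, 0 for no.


Check if "caa" is a subsequence of "cebdecaab"
Greedy scan:
  Position 0 ('c'): matches sub[0] = 'c'
  Position 1 ('e'): no match needed
  Position 2 ('b'): no match needed
  Position 3 ('d'): no match needed
  Position 4 ('e'): no match needed
  Position 5 ('c'): no match needed
  Position 6 ('a'): matches sub[1] = 'a'
  Position 7 ('a'): matches sub[2] = 'a'
  Position 8 ('b'): no match needed
All 3 characters matched => is a subsequence

1


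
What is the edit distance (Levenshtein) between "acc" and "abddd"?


Computing edit distance: "acc" -> "abddd"
DP table:
           a    b    d    d    d
      0    1    2    3    4    5
  a   1    0    1    2    3    4
  c   2    1    1    2    3    4
  c   3    2    2    2    3    4
Edit distance = dp[3][5] = 4

4


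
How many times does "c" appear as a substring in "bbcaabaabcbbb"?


Searching for "c" in "bbcaabaabcbbb"
Scanning each position:
  Position 0: "b" => no
  Position 1: "b" => no
  Position 2: "c" => MATCH
  Position 3: "a" => no
  Position 4: "a" => no
  Position 5: "b" => no
  Position 6: "a" => no
  Position 7: "a" => no
  Position 8: "b" => no
  Position 9: "c" => MATCH
  Position 10: "b" => no
  Position 11: "b" => no
  Position 12: "b" => no
Total occurrences: 2

2


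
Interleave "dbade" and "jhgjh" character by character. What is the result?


Interleaving "dbade" and "jhgjh":
  Position 0: 'd' from first, 'j' from second => "dj"
  Position 1: 'b' from first, 'h' from second => "bh"
  Position 2: 'a' from first, 'g' from second => "ag"
  Position 3: 'd' from first, 'j' from second => "dj"
  Position 4: 'e' from first, 'h' from second => "eh"
Result: djbhagdjeh

djbhagdjeh


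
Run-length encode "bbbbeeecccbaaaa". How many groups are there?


Input: bbbbeeecccbaaaa
Scanning for consecutive runs:
  Group 1: 'b' x 4 (positions 0-3)
  Group 2: 'e' x 3 (positions 4-6)
  Group 3: 'c' x 3 (positions 7-9)
  Group 4: 'b' x 1 (positions 10-10)
  Group 5: 'a' x 4 (positions 11-14)
Total groups: 5

5


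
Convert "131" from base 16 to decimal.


Input: "131" in base 16
Positional expansion:
  Digit '1' (value 1) x 16^2 = 256
  Digit '3' (value 3) x 16^1 = 48
  Digit '1' (value 1) x 16^0 = 1
Sum = 305

305


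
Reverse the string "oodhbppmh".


Input: oodhbppmh
Reading characters right to left:
  Position 8: 'h'
  Position 7: 'm'
  Position 6: 'p'
  Position 5: 'p'
  Position 4: 'b'
  Position 3: 'h'
  Position 2: 'd'
  Position 1: 'o'
  Position 0: 'o'
Reversed: hmppbhdoo

hmppbhdoo


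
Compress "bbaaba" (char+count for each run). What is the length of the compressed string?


Input: bbaaba
Runs:
  'b' x 2 => "b2"
  'a' x 2 => "a2"
  'b' x 1 => "b1"
  'a' x 1 => "a1"
Compressed: "b2a2b1a1"
Compressed length: 8

8


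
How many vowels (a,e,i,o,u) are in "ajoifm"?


Input: ajoifm
Checking each character:
  'a' at position 0: vowel (running total: 1)
  'j' at position 1: consonant
  'o' at position 2: vowel (running total: 2)
  'i' at position 3: vowel (running total: 3)
  'f' at position 4: consonant
  'm' at position 5: consonant
Total vowels: 3

3


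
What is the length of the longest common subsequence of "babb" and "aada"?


LCS of "babb" and "aada"
DP table:
           a    a    d    a
      0    0    0    0    0
  b   0    0    0    0    0
  a   0    1    1    1    1
  b   0    1    1    1    1
  b   0    1    1    1    1
LCS length = dp[4][4] = 1

1


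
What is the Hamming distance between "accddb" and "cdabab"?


Comparing "accddb" and "cdabab" position by position:
  Position 0: 'a' vs 'c' => differ
  Position 1: 'c' vs 'd' => differ
  Position 2: 'c' vs 'a' => differ
  Position 3: 'd' vs 'b' => differ
  Position 4: 'd' vs 'a' => differ
  Position 5: 'b' vs 'b' => same
Total differences (Hamming distance): 5

5


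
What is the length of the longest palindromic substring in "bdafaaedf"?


Input: "bdafaaedf"
Checking substrings for palindromes:
  [2:5] "afa" (len 3) => palindrome
  [4:6] "aa" (len 2) => palindrome
Longest palindromic substring: "afa" with length 3

3


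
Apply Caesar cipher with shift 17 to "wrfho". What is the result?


Caesar cipher: shift "wrfho" by 17
  'w' (pos 22) + 17 = pos 13 = 'n'
  'r' (pos 17) + 17 = pos 8 = 'i'
  'f' (pos 5) + 17 = pos 22 = 'w'
  'h' (pos 7) + 17 = pos 24 = 'y'
  'o' (pos 14) + 17 = pos 5 = 'f'
Result: niwyf

niwyf


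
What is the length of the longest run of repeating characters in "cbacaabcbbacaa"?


Input: "cbacaabcbbacaa"
Scanning for longest run:
  Position 1 ('b'): new char, reset run to 1
  Position 2 ('a'): new char, reset run to 1
  Position 3 ('c'): new char, reset run to 1
  Position 4 ('a'): new char, reset run to 1
  Position 5 ('a'): continues run of 'a', length=2
  Position 6 ('b'): new char, reset run to 1
  Position 7 ('c'): new char, reset run to 1
  Position 8 ('b'): new char, reset run to 1
  Position 9 ('b'): continues run of 'b', length=2
  Position 10 ('a'): new char, reset run to 1
  Position 11 ('c'): new char, reset run to 1
  Position 12 ('a'): new char, reset run to 1
  Position 13 ('a'): continues run of 'a', length=2
Longest run: 'a' with length 2

2


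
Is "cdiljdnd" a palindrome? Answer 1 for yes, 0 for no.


Input: cdiljdnd
Reversed: dndjlidc
  Compare pos 0 ('c') with pos 7 ('d'): MISMATCH
  Compare pos 1 ('d') with pos 6 ('n'): MISMATCH
  Compare pos 2 ('i') with pos 5 ('d'): MISMATCH
  Compare pos 3 ('l') with pos 4 ('j'): MISMATCH
Result: not a palindrome

0


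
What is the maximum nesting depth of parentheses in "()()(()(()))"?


Input: "()()(()(()))"
Tracking depth:
  Position 0 '(': depth becomes 1
  Position 1 ')': depth becomes 0
  Position 2 '(': depth becomes 1
  Position 3 ')': depth becomes 0
  Position 4 '(': depth becomes 1
  Position 5 '(': depth becomes 2
  Position 6 ')': depth becomes 1
  Position 7 '(': depth becomes 2
  Position 8 '(': depth becomes 3
  Position 9 ')': depth becomes 2
  Position 10 ')': depth becomes 1
  Position 11 ')': depth becomes 0
Maximum depth reached: 3

3


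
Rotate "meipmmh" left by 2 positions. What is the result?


Input: "meipmmh", rotate left by 2
First 2 characters: "me"
Remaining characters: "ipmmh"
Concatenate remaining + first: "ipmmh" + "me" = "ipmmhme"

ipmmhme


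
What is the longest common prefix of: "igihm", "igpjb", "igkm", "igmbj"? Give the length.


Words: igihm, igpjb, igkm, igmbj
  Position 0: all 'i' => match
  Position 1: all 'g' => match
  Position 2: ('i', 'p', 'k', 'm') => mismatch, stop
LCP = "ig" (length 2)

2


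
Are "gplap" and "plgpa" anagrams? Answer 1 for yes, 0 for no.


Strings: "gplap", "plgpa"
Sorted first:  aglpp
Sorted second: aglpp
Sorted forms match => anagrams

1


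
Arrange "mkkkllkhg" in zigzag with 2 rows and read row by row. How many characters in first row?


Zigzag "mkkkllkhg" into 2 rows:
Placing characters:
  'm' => row 0
  'k' => row 1
  'k' => row 0
  'k' => row 1
  'l' => row 0
  'l' => row 1
  'k' => row 0
  'h' => row 1
  'g' => row 0
Rows:
  Row 0: "mklkg"
  Row 1: "kklh"
First row length: 5

5


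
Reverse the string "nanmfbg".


Input: nanmfbg
Reading characters right to left:
  Position 6: 'g'
  Position 5: 'b'
  Position 4: 'f'
  Position 3: 'm'
  Position 2: 'n'
  Position 1: 'a'
  Position 0: 'n'
Reversed: gbfmnan

gbfmnan


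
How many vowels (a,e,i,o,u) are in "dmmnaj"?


Input: dmmnaj
Checking each character:
  'd' at position 0: consonant
  'm' at position 1: consonant
  'm' at position 2: consonant
  'n' at position 3: consonant
  'a' at position 4: vowel (running total: 1)
  'j' at position 5: consonant
Total vowels: 1

1


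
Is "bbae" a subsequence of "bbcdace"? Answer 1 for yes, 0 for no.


Check if "bbae" is a subsequence of "bbcdace"
Greedy scan:
  Position 0 ('b'): matches sub[0] = 'b'
  Position 1 ('b'): matches sub[1] = 'b'
  Position 2 ('c'): no match needed
  Position 3 ('d'): no match needed
  Position 4 ('a'): matches sub[2] = 'a'
  Position 5 ('c'): no match needed
  Position 6 ('e'): matches sub[3] = 'e'
All 4 characters matched => is a subsequence

1


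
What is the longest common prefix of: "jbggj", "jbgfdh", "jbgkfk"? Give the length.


Words: jbggj, jbgfdh, jbgkfk
  Position 0: all 'j' => match
  Position 1: all 'b' => match
  Position 2: all 'g' => match
  Position 3: ('g', 'f', 'k') => mismatch, stop
LCP = "jbg" (length 3)

3
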